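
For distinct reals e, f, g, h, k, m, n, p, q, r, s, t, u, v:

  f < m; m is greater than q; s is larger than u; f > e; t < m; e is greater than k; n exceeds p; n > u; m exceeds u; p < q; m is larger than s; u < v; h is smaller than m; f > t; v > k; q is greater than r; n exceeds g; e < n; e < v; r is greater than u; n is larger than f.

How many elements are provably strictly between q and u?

1

The relations place u below q. An element lies strictly between them when it is forced above u and also forced below q.
Above u: {v, r, s, m, n}. Below q: {r, p}.
Intersection: {r} — 1.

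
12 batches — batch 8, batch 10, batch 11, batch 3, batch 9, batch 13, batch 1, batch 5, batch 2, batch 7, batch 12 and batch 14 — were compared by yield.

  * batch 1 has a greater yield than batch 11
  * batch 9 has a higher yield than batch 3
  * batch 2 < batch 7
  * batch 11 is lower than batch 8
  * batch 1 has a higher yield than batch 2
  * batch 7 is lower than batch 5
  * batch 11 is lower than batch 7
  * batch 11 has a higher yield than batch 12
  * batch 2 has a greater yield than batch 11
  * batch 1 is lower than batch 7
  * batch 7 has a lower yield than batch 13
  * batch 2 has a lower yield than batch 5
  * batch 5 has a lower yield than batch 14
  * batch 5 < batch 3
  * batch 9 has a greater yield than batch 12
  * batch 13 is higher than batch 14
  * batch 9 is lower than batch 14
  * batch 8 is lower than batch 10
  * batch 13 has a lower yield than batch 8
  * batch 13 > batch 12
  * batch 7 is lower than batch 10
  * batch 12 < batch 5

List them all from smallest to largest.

batch 12 < batch 11 < batch 2 < batch 1 < batch 7 < batch 5 < batch 3 < batch 9 < batch 14 < batch 13 < batch 8 < batch 10

Nothing is placed below batch 12, so it is least; from there batch 12 < batch 11; batch 11 < batch 2; batch 2 < batch 1; batch 1 < batch 7; batch 7 < batch 5; batch 5 < batch 3; batch 3 < batch 9; batch 9 < batch 14; batch 14 < batch 13; batch 13 < batch 8; batch 8 < batch 10, each given directly.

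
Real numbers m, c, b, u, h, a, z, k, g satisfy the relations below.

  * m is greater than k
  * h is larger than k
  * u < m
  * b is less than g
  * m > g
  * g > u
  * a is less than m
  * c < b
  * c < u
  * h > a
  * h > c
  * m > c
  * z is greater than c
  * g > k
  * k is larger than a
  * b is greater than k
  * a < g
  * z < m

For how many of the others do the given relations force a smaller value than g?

5

Directly below g: a, k, u, b.
One step further: c (5 so far).
Nothing else is reachable below g; 5 in all.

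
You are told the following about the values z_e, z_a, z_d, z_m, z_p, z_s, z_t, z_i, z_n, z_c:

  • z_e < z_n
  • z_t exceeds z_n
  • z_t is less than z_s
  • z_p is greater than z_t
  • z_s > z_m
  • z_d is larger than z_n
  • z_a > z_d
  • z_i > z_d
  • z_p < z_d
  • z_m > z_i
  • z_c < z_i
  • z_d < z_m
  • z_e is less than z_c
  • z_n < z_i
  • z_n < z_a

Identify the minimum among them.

Chaining upward from z_e: directly above it, z_n, z_c; then z_t, z_d, z_i, z_a; then z_p, z_m, z_s.
That covers every other element, and nothing is given below z_e, so z_e is the minimum.

z_e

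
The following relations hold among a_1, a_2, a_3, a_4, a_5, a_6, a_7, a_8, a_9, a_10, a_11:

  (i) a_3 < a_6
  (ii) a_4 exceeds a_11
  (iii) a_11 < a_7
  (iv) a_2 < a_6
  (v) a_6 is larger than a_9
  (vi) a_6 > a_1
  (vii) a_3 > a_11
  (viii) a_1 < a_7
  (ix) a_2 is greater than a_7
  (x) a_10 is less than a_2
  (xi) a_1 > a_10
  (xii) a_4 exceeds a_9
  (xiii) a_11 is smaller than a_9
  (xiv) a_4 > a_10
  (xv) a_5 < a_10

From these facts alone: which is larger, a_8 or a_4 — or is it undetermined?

undetermined

Following every chain through a_4: below a_4 we get a_5, a_11, a_10, a_9.
a_8 is not reached, and no chain runs the other way from a_8 to a_4.
So the given relations leave the order of a_4 and a_8 undetermined.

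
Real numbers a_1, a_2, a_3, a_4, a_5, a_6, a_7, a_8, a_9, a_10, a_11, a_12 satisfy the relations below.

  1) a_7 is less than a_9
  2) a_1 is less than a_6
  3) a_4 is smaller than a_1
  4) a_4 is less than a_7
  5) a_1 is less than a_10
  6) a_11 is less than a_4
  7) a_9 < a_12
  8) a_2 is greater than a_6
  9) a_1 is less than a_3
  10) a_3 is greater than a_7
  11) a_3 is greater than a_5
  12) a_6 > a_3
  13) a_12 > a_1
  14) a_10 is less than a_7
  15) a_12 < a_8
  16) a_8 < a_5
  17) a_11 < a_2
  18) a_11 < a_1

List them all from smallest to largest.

Each adjacent pair is fixed by a given relation: a_11 < a_4; a_4 < a_1; a_1 < a_10; a_10 < a_7; a_7 < a_9; a_9 < a_12; a_12 < a_8; a_8 < a_5; a_5 < a_3; a_3 < a_6; a_6 < a_2. Chaining them end to end gives the full order.

a_11 < a_4 < a_1 < a_10 < a_7 < a_9 < a_12 < a_8 < a_5 < a_3 < a_6 < a_2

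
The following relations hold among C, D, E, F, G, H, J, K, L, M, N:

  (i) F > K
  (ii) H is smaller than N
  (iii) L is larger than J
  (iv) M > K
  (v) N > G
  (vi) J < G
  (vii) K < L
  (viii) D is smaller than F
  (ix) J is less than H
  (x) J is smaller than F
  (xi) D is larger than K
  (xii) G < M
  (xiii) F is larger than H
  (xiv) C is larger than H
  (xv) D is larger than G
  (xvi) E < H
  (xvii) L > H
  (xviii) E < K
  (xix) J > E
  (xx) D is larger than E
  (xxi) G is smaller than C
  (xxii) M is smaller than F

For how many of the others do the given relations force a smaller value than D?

From D the given relations immediately reach E, K, G.
From those, J — 4 in total.
No other element is forced below D by the given relations, so the count is 4.

4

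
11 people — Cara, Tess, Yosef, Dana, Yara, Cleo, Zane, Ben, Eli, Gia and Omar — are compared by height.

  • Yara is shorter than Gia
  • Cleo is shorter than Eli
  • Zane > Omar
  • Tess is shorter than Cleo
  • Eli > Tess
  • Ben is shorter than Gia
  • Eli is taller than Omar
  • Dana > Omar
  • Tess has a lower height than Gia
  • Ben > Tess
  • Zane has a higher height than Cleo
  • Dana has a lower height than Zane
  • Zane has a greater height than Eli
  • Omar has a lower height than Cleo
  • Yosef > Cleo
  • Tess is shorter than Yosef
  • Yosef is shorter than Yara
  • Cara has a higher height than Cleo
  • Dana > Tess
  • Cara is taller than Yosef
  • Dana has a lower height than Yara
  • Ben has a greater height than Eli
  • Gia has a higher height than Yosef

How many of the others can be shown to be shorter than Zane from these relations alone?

The elements the relations force below Zane are Tess, Omar, Cleo, Dana, Eli — no chain reaches any other.
That is 5.

5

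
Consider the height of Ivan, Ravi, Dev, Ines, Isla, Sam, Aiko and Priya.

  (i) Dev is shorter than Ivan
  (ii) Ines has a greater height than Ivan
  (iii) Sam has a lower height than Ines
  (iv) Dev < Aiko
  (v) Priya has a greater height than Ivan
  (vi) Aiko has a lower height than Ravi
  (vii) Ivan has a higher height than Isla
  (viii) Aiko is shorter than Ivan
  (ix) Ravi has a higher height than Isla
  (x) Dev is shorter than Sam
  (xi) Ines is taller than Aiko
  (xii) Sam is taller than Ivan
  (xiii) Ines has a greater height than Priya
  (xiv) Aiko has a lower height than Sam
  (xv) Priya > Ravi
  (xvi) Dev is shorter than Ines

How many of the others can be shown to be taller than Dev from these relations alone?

6

From Dev the given relations immediately reach Aiko, Ivan, Sam, Ines.
From those, Ravi, Priya — 6 in total.
Nothing else is reachable above Dev; 6 in all.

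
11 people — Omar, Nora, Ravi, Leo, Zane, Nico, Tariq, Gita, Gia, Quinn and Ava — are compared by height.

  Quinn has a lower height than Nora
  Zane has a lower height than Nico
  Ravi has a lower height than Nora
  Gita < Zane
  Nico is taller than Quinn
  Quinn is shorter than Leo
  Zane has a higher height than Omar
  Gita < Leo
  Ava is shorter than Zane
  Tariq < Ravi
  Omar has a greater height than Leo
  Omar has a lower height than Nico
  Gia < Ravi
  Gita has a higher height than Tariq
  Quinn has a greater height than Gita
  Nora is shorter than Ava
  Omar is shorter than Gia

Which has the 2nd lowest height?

Chaining the given pairs: Tariq < Gita < Quinn < Leo < Omar < Gia < Ravi < Nora < Ava < Zane < Nico.
Counting 2 from the smallest end gives Gita.

Gita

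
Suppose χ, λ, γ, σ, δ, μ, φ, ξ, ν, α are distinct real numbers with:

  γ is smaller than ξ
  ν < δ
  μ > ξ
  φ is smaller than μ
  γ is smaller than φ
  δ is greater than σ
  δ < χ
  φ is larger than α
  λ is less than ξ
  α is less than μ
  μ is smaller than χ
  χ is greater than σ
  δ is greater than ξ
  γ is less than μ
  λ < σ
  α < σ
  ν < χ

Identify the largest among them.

γ is not greatest since γ < φ; ν is not greatest since ν < δ; α is not greatest since α < φ; λ is not greatest since λ < ξ; φ is not greatest since φ < μ; σ is not greatest since σ < δ; ξ is not greatest since ξ < μ; δ is not greatest since δ < χ; μ is not greatest since μ < χ.
Only χ has nothing above it, so χ is the largest.

χ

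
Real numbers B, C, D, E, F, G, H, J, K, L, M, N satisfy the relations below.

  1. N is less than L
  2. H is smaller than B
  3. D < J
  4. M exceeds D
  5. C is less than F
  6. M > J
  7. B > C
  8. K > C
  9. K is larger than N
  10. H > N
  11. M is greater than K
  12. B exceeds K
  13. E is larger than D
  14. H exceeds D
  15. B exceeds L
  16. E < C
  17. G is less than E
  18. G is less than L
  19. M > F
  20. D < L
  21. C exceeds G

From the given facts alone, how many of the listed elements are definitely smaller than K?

From K the given relations immediately reach N, C.
From those, G, E — 4 in total.
From those, D — 5 in total.
No other element is forced below K by the given relations, so the count is 5.

5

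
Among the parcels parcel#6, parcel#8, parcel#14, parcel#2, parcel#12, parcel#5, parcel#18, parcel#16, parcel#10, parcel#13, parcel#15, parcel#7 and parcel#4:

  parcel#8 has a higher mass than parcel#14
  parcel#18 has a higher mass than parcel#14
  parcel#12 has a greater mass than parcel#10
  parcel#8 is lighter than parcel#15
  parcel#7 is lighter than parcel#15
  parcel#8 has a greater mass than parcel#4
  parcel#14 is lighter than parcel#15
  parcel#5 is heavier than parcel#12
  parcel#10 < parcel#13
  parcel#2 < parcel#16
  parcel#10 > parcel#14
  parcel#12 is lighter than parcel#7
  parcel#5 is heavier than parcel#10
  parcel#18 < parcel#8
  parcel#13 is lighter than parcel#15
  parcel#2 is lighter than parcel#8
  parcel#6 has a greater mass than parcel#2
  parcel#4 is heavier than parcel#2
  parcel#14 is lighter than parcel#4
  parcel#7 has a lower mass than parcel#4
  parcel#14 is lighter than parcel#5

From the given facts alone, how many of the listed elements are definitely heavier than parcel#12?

5

The elements the relations force above parcel#12 are parcel#7, parcel#5, parcel#4, parcel#8, parcel#15 — no chain reaches any other.
That is 5.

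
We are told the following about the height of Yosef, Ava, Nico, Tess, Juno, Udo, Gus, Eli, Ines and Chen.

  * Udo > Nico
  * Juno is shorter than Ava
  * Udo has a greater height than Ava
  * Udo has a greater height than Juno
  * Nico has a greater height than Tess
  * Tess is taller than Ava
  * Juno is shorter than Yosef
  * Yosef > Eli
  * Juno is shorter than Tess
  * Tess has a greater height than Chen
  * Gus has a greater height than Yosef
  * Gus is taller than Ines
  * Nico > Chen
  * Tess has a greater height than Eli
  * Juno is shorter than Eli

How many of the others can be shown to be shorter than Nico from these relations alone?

5

From Nico the given relations immediately reach Chen, Tess.
From those, Juno, Eli, Ava — 5 in total.
Nothing else is reachable below Nico; 5 in all.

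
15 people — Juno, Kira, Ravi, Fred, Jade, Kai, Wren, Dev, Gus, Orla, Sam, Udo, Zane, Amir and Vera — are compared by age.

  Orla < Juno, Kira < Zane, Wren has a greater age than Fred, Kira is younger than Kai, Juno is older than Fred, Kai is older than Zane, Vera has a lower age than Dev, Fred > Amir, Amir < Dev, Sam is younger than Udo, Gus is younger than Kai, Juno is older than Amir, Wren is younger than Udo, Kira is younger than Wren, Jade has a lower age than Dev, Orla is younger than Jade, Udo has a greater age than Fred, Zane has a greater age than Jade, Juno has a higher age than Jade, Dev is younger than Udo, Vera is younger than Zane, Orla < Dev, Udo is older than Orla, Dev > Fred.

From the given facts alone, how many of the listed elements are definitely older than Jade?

Directly above Jade: Zane, Dev, Juno.
One step further: Kai, Udo (5 so far).
Nothing else is reachable above Jade; 5 in all.

5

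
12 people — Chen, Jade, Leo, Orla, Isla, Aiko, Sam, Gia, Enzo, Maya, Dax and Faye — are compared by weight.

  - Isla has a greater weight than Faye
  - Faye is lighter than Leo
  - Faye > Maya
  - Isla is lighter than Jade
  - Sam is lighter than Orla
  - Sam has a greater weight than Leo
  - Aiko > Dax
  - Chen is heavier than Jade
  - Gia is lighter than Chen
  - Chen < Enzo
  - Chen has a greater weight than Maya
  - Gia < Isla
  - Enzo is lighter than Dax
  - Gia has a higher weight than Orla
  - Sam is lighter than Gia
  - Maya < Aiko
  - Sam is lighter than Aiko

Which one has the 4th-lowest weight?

Sam

The consecutive relations fix a unique order: Maya < Faye < Leo < Sam < Orla < Gia < Isla < Jade < Chen < Enzo < Dax < Aiko.
Counting 4 from the smallest end gives Sam.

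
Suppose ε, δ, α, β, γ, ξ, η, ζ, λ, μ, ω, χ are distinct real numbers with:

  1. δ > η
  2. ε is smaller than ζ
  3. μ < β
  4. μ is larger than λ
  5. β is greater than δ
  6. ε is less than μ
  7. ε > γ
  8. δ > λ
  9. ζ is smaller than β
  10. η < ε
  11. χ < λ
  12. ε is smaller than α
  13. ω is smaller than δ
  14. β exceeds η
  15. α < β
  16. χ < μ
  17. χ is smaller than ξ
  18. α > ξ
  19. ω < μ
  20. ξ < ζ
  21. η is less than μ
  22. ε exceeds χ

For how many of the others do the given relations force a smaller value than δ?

4

Directly below δ: η, λ, ω.
One step further: χ (4 so far).
No other element is forced below δ by the given relations, so the count is 4.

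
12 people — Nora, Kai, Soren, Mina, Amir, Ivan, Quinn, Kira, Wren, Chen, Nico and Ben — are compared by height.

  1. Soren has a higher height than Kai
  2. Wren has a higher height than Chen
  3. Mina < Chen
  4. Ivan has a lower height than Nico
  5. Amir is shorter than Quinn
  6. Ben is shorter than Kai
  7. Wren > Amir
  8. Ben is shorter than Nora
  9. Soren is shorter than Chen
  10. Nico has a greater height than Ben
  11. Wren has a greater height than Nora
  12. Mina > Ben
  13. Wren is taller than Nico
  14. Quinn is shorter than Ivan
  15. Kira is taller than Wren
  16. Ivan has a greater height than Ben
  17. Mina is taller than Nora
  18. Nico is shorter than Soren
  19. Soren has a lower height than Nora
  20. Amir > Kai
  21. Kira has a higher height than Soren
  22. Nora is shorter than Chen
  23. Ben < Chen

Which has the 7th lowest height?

Soren

Piecing the relations together gives one ordering: Ben < Kai < Amir < Quinn < Ivan < Nico < Soren < Nora < Mina < Chen < Wren < Kira.
The 7th smallest is Soren.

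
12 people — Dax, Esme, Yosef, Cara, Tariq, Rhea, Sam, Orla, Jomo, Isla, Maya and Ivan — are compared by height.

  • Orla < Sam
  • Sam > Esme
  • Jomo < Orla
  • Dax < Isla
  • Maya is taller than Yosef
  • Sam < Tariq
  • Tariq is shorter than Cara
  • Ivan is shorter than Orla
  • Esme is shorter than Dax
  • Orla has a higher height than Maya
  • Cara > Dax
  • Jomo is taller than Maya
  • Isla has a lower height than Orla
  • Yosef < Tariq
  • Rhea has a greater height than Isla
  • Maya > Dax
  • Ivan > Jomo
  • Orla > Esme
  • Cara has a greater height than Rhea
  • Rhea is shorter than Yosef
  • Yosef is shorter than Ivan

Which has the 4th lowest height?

Rhea

The consecutive relations fix a unique order: Esme < Dax < Isla < Rhea < Yosef < Maya < Jomo < Ivan < Orla < Sam < Tariq < Cara.
The 4th smallest is Rhea.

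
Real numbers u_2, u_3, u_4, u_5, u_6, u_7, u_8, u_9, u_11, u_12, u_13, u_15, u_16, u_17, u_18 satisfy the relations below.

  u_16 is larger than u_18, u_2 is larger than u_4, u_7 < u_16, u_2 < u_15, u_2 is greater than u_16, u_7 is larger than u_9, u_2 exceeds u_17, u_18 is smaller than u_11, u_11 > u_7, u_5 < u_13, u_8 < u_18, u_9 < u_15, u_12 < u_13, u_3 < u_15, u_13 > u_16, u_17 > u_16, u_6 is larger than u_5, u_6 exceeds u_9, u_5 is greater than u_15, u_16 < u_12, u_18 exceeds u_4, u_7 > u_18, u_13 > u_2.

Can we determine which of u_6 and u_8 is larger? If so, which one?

u_8 < u_18 < u_7 < u_16 < u_17 < u_2 < u_15 < u_5 < u_6, by transitivity through u_18, u_7, u_16, u_17, u_2, u_15, u_5.
So u_6 is larger.

u_6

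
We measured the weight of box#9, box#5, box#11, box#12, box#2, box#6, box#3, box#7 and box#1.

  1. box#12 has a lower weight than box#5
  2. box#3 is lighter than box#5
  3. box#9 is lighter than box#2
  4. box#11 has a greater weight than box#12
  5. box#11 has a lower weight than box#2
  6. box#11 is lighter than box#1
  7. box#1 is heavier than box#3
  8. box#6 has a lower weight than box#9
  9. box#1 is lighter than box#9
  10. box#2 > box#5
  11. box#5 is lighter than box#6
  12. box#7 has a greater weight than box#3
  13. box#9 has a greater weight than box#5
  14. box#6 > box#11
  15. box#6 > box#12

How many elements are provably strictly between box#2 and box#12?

5

The relations place box#12 below box#2. An element lies strictly between them when it is forced above box#12 and also forced below box#2.
Above box#12: {box#11, box#1, box#5, box#6, box#9}. Below box#2: {box#3, box#11, box#1, box#5, box#6, box#9}.
Intersection: {box#11, box#1, box#5, box#6, box#9} — 5.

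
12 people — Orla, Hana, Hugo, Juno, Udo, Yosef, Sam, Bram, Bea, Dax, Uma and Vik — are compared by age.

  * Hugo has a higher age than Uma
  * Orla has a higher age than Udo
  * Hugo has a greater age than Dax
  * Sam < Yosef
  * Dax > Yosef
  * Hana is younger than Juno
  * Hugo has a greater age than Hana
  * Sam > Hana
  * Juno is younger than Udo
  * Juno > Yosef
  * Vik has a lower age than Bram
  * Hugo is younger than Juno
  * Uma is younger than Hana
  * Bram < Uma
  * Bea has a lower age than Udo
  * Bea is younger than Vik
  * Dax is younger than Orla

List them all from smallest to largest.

Bea < Vik < Bram < Uma < Hana < Sam < Yosef < Dax < Hugo < Juno < Udo < Orla

Each adjacent pair is fixed by a given relation: Bea < Vik; Vik < Bram; Bram < Uma; Uma < Hana; Hana < Sam; Sam < Yosef; Yosef < Dax; Dax < Hugo; Hugo < Juno; Juno < Udo; Udo < Orla. Chaining them end to end gives the full order.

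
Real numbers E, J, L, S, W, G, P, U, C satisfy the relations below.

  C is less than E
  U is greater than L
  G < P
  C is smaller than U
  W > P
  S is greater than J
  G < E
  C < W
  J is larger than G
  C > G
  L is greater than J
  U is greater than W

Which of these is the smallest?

G

C is not least since G < C; J is not least since G < J; P is not least since G < P; W is not least since P < W; S is not least since J < S; L is not least since J < L; E is not least since G < E; U is not least since L < U.
Only G has nothing below it, so G is the smallest.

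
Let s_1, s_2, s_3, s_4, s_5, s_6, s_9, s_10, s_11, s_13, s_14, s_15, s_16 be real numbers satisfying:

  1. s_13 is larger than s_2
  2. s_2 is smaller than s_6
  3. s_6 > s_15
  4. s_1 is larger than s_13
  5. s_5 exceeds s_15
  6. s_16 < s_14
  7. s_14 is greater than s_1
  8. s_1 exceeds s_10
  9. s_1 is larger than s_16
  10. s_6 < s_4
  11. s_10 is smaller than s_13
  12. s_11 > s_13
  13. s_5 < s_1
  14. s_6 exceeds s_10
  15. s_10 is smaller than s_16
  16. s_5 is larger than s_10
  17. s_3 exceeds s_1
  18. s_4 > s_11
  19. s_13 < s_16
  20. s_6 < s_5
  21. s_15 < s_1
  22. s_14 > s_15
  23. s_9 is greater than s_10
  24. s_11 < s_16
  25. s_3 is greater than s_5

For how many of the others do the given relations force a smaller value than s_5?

From s_5 the given relations immediately reach s_15, s_10, s_6.
From those, s_2 — 4 in total.
No other element is forced below s_5 by the given relations, so the count is 4.

4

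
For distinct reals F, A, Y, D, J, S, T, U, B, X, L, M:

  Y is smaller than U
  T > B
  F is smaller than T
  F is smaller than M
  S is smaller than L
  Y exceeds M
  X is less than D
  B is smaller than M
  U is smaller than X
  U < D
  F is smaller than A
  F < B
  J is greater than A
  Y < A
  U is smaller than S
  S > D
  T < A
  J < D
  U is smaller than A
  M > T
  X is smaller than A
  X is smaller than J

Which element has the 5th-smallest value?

Y

Chaining the given pairs: F < B < T < M < Y < U < X < A < J < D < S < L.
The 5th smallest is Y.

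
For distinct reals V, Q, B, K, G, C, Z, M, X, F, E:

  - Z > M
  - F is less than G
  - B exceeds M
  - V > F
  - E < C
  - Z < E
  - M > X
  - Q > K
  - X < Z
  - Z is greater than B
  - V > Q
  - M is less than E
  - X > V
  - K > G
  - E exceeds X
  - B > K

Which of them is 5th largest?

The consecutive relations fix a unique order: F < G < K < Q < V < X < M < B < Z < E < C.
Counting 5 from the largest end gives M.

M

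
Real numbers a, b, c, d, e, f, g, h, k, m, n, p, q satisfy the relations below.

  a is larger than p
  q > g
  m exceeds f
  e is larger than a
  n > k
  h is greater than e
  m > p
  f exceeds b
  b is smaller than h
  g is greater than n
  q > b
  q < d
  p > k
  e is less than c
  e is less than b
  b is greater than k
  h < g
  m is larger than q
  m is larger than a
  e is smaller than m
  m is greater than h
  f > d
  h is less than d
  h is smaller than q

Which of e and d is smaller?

Chaining the given relations: e < b < h < g < q < d.
So e < d; e is the smaller of the two.

e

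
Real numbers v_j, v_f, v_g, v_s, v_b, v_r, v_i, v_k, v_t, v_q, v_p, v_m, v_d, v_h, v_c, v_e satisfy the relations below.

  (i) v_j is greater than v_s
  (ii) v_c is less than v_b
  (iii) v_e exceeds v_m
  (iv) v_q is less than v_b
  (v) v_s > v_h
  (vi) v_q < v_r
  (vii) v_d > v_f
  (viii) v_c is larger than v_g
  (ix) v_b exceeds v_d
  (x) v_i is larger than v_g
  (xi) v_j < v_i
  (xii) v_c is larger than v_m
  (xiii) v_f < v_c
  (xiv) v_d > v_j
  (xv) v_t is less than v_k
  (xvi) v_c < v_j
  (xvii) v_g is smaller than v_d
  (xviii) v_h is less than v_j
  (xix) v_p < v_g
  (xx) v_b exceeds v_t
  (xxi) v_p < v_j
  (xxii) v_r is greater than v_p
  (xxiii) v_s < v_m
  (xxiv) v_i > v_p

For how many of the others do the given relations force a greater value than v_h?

8

The elements the relations force above v_h are v_s, v_m, v_c, v_j, v_d, v_i, v_b, v_e — no chain reaches any other.
That is 8.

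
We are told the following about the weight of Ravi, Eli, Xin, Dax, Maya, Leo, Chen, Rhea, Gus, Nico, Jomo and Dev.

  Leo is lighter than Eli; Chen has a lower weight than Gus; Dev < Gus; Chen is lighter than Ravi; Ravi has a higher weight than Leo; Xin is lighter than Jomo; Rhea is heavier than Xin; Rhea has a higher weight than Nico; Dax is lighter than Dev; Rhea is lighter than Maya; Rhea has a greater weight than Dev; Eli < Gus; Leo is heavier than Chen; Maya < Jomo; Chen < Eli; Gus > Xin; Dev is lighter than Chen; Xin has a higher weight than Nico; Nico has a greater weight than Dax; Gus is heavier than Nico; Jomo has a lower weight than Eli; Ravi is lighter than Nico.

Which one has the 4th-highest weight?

Piecing the relations together gives one ordering: Dax < Dev < Chen < Leo < Ravi < Nico < Xin < Rhea < Maya < Jomo < Eli < Gus.
Counting 4 from the largest end gives Maya.

Maya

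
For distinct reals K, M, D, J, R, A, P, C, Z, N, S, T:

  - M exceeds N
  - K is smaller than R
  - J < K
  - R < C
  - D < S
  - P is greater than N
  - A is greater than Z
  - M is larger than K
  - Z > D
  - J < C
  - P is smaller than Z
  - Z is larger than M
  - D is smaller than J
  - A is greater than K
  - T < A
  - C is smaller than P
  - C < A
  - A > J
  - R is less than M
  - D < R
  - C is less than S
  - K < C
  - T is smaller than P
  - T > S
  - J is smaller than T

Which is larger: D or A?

Following the relations from D: D < J < K < R < C < P < Z < A.
So D < A; A is the larger of the two.

A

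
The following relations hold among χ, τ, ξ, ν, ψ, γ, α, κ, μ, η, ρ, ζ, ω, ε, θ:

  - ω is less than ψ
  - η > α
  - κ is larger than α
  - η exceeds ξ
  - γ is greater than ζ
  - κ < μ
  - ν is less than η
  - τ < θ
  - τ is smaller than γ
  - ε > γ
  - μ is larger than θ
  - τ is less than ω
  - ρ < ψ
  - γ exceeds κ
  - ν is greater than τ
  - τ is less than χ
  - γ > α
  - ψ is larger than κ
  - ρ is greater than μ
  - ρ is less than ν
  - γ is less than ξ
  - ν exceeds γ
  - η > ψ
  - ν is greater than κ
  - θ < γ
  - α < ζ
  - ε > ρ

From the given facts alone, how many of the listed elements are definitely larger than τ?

11

Directly above τ: χ, θ, ω, γ, ν.
One step further: μ, ψ, ξ, ε, η (10 so far).
One step further: ρ (11 so far).
Nothing else is reachable above τ; 11 in all.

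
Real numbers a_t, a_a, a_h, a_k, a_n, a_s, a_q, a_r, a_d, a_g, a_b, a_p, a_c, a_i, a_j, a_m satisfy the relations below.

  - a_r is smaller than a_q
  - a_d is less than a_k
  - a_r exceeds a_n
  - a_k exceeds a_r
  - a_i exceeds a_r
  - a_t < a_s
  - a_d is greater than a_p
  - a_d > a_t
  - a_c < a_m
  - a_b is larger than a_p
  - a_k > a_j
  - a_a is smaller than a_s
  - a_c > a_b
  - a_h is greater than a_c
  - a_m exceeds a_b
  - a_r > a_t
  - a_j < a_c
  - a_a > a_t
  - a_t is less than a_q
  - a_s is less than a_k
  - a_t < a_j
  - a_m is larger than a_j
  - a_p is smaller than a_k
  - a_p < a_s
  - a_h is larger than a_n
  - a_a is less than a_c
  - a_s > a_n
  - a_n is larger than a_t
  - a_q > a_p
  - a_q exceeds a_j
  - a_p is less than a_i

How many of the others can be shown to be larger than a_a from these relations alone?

5

The elements the relations force above a_a are a_s, a_c, a_m, a_h, a_k — no chain reaches any other.
That is 5.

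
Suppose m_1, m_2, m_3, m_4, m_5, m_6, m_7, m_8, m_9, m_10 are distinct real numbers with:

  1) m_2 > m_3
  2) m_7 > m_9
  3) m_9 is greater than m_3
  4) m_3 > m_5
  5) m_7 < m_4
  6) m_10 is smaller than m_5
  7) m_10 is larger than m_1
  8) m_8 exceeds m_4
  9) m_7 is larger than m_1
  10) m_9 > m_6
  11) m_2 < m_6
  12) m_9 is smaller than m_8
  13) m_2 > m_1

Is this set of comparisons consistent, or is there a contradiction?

Every relation is compatible with m_1 < m_10 < m_5 < m_3 < m_2 < m_6 < m_9 < m_7 < m_4 < m_8; the set is consistent.

consistent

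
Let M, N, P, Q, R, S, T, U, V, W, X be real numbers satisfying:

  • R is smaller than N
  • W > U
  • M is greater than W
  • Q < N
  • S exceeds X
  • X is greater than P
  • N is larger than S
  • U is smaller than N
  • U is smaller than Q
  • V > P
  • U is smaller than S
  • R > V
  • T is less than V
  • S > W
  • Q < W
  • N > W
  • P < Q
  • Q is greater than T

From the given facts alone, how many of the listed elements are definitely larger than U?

Directly above U: Q, W, S, N.
One step further: M (5 so far).
No other element is forced above U by the given relations, so the count is 5.

5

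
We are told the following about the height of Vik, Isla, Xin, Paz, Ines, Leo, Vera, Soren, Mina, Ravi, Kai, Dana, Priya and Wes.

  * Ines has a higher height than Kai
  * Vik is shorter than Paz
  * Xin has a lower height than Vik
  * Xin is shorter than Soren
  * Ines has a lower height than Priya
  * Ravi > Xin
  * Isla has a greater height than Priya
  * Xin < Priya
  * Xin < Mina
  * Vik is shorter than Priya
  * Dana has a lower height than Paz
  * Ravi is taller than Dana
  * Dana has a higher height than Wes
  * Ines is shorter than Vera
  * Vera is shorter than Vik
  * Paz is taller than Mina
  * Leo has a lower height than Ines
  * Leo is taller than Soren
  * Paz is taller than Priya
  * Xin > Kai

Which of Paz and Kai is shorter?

Kai < Xin and Xin < Soren give Kai < Soren.
With Soren < Leo: Kai < Xin < Soren < Leo.
With Leo < Ines: Kai < Xin < Soren < Leo < Ines.
With Ines < Vera: Kai < Xin < Soren < Leo < Ines < Vera.
Then Vera < Vik extends the chain to Vik.
Then Vik < Priya extends the chain to Priya.
With Priya < Paz: Kai < Xin < Soren < Leo < Ines < Vera < Vik < Priya < Paz.
So Kai < Paz; Kai is the shorter of the two.

Kai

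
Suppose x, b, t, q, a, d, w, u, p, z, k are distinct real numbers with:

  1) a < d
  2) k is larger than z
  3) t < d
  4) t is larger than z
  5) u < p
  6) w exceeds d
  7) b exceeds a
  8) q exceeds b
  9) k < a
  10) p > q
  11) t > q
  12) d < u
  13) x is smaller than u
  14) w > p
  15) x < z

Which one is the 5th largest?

t

Chaining the given pairs: x < z < k < a < b < q < t < d < u < p < w.
The 5th largest is t.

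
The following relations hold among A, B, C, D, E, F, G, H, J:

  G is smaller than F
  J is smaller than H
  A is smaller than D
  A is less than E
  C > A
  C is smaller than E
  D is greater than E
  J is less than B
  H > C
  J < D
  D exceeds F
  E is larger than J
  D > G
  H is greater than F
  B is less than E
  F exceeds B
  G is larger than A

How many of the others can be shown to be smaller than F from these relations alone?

4

The elements the relations force below F are A, J, B, G — no chain reaches any other.
That is 4.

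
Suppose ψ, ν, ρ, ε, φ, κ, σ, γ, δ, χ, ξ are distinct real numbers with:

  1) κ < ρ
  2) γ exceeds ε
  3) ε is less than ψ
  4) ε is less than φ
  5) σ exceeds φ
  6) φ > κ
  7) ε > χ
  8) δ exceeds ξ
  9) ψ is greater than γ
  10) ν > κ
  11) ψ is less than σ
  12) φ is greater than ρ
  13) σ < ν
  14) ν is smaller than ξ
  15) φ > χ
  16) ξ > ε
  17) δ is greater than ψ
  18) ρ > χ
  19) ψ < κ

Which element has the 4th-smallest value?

ψ

The consecutive relations fix a unique order: χ < ε < γ < ψ < κ < ρ < φ < σ < ν < ξ < δ.
The 4th smallest is ψ.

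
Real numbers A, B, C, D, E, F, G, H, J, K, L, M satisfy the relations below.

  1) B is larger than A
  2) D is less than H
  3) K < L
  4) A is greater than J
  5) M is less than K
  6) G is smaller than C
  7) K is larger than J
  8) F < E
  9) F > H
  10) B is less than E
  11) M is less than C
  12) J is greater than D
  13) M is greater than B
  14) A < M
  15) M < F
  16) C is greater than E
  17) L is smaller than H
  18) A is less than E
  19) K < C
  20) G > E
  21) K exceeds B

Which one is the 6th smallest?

K

The consecutive relations fix a unique order: D < J < A < B < M < K < L < H < F < E < G < C.
Counting 6 from the smallest end gives K.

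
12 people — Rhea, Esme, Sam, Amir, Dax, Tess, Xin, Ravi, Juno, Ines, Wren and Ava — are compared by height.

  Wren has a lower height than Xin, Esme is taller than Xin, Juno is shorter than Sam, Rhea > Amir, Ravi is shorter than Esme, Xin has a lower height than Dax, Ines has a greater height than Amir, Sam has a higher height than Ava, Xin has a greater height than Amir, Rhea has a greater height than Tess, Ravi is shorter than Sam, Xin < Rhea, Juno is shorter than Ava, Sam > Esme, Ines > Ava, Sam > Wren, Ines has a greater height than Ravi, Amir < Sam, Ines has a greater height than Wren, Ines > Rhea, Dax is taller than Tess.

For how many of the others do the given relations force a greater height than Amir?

From Amir the given relations immediately reach Xin, Rhea, Sam, Ines.
From those, Esme, Dax — 6 in total.
No other element is forced above Amir by the given relations, so the count is 6.

6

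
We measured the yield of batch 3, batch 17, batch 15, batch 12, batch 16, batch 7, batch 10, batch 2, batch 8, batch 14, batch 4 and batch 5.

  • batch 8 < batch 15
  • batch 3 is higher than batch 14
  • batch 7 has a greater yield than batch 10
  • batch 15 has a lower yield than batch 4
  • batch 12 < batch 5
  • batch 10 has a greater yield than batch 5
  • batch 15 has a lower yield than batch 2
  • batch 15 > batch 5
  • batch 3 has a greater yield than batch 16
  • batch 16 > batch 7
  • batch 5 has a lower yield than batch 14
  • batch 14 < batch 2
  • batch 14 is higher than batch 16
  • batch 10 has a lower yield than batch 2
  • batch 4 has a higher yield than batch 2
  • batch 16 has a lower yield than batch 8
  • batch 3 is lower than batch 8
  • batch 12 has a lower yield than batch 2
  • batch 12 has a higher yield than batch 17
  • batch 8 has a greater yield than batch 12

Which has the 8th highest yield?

batch 7

The consecutive relations fix a unique order: batch 17 < batch 12 < batch 5 < batch 10 < batch 7 < batch 16 < batch 14 < batch 3 < batch 8 < batch 15 < batch 2 < batch 4.
Counting 8 from the largest end gives batch 7.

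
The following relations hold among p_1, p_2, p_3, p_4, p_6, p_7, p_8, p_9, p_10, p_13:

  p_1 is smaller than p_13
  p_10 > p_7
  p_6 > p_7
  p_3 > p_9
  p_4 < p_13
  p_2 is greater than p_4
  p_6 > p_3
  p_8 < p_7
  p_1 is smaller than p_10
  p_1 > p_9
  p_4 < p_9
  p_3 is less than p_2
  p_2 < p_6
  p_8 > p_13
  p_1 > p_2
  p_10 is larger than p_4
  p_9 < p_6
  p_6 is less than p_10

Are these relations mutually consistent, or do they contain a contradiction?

consistent

Every relation is compatible with p_4 < p_9 < p_3 < p_2 < p_1 < p_13 < p_8 < p_7 < p_6 < p_10; the set is consistent.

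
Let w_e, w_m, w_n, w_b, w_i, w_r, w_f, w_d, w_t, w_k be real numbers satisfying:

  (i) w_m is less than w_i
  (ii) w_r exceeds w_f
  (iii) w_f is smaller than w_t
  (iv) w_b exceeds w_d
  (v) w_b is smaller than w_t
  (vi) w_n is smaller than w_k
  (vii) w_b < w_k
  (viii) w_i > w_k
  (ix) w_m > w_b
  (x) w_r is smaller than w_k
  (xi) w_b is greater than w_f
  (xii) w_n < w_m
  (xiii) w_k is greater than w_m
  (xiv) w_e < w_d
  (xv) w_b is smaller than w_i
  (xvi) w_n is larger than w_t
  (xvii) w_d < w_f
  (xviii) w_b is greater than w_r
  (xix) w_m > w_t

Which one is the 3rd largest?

w_m

Chaining the given pairs: w_e < w_d < w_f < w_r < w_b < w_t < w_n < w_m < w_k < w_i.
The 3rd largest is w_m.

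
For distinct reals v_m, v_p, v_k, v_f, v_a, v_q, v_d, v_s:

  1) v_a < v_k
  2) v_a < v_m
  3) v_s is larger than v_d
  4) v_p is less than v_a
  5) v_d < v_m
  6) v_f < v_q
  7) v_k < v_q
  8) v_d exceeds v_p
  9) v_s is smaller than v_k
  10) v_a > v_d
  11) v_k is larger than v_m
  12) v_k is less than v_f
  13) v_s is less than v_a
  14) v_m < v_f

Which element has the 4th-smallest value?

v_a

Chaining the given pairs: v_p < v_d < v_s < v_a < v_m < v_k < v_f < v_q.
Counting 4 from the smallest end gives v_a.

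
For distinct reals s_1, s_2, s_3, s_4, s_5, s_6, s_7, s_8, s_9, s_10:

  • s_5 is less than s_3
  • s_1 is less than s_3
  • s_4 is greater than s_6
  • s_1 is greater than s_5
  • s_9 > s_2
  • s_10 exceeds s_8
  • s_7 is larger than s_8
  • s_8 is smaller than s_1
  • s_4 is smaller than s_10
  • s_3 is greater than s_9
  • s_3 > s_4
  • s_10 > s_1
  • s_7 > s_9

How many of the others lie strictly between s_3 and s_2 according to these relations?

1

The relations place s_2 below s_3. An element lies strictly between them when it is forced above s_2 and also forced below s_3.
Above s_2: {s_9, s_7}. Below s_3: {s_8, s_6, s_4, s_5, s_9, s_1}.
Intersection: {s_9} — 1.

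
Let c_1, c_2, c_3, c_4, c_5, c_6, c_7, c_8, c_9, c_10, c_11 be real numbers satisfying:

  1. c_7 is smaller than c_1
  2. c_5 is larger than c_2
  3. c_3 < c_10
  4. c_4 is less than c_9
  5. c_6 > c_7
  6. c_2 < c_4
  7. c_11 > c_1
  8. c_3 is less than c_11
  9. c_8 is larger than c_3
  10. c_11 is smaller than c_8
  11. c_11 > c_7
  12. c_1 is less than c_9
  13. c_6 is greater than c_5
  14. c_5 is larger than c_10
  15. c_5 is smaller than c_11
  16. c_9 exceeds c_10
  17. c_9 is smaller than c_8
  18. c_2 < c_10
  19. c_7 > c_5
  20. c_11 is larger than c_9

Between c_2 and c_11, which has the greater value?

The relevant relations are c_2 < c_5; c_5 < c_7; c_7 < c_1; c_1 < c_9; c_9 < c_11.
Together: c_2 < c_5 < c_7 < c_1 < c_9 < c_11.
So c_2 < c_11; c_11 is the larger of the two.

c_11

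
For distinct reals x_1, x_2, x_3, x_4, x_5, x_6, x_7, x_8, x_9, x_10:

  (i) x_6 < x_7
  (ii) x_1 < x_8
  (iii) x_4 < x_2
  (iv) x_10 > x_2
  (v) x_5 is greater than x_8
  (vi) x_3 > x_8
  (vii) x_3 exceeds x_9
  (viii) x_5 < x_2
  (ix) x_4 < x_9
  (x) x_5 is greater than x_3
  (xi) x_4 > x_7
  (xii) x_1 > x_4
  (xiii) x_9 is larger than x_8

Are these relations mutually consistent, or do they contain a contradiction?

The single ordering x_6 < x_7 < x_4 < x_1 < x_8 < x_9 < x_3 < x_5 < x_2 < x_10 satisfies every listed relation, so no contradiction arises.

consistent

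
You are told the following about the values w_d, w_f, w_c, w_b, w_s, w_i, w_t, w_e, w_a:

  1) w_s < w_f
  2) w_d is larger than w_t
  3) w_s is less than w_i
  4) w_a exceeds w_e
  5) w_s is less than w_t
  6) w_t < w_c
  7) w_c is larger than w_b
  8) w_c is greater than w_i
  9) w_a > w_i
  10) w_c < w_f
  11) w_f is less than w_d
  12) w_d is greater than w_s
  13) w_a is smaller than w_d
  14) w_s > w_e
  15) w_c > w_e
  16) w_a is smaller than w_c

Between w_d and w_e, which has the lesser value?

w_e

w_e < w_s < w_i < w_c < w_f < w_d, by transitivity through w_s, w_i, w_c, w_f.
So w_e < w_d; w_e is the smaller of the two.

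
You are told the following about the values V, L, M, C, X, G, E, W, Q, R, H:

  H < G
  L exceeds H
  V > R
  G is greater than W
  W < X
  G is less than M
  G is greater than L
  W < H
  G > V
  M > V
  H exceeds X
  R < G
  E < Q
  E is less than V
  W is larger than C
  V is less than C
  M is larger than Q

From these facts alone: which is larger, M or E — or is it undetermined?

The relevant relations are E < V; V < C; C < W; W < X; X < H; H < L; L < G; G < M.
Together: E < V < C < W < X < H < L < G < M.
So M is larger.

M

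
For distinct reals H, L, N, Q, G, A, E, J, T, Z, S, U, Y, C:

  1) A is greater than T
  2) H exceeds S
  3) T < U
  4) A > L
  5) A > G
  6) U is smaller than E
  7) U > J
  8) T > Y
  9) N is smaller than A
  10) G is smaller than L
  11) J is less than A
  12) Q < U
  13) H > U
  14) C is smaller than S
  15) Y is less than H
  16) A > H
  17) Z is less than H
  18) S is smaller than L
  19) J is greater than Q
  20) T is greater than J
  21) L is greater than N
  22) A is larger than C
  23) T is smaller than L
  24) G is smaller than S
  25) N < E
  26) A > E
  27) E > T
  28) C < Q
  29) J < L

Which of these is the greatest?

A

Z is not greatest since Z < H; N is not greatest since N < E; C is not greatest since C < Q; Y is not greatest since Y < H; Q is not greatest since Q < U; J is not greatest since J < A; G is not greatest since G < L; S is not greatest since S < H; T is not greatest since T < U; U is not greatest since U < H; H is not greatest since H < A; L is not greatest since L < A; E is not greatest since E < A.
Only A has nothing above it, so A is the greatest.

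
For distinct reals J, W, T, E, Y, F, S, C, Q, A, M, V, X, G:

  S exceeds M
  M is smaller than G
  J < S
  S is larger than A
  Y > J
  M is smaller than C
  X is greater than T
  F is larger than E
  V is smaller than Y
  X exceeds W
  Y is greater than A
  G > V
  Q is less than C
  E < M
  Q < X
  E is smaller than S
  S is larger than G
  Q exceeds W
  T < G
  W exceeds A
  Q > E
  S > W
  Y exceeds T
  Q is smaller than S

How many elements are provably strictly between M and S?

1

Chaining upward from M reaches: G, C.
Chaining downward from S reaches: J, A, V, T, W, E, Q, G.
Strictly between M and S are those in both lists: G — 1 element.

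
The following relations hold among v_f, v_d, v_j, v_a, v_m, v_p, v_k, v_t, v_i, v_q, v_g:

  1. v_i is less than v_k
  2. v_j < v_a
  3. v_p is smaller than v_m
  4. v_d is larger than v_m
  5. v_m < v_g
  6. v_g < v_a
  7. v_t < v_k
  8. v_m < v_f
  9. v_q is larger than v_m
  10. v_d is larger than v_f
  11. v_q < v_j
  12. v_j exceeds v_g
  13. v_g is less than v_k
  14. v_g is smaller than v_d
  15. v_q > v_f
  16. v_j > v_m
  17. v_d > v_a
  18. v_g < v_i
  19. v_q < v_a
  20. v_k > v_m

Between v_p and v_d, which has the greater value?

The relevant relations are v_p < v_m; v_m < v_f; v_f < v_q; v_q < v_j; v_j < v_a; v_a < v_d.
Chaining these gives v_p < v_m < v_f < v_q < v_j < v_a < v_d.
So v_p < v_d; v_d is the larger of the two.

v_d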